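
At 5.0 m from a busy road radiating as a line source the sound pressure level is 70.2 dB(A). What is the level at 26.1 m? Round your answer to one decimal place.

63.0 dB(A)

Cylindrical spreading from a line source gives a 10·log₁₀(r₂/r₁) drop.
L₂ = 70.2 − 10·log₁₀(26.1/5.0) = 70.2 − 7.177 = 63.02 dB(A).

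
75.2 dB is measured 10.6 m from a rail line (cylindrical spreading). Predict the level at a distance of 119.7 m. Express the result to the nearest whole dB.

65 dB

For a line source, L₂ = L₁ − 10·log₁₀(r₂/r₁).
L₂ = 75.2 − 10·log₁₀(119.7/10.6) = 75.2 − 10.528 = 64.67 dB.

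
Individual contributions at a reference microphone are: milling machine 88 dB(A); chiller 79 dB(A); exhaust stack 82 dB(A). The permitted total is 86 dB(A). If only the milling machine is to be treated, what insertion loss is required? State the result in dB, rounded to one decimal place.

6.0 dB

Fixed contribution from the other sources: Σ 10^(L/10) = 10^(79/10) + 10^(82/10) = 2.379e+08 (83.76 dB(A)).
The limit corresponds to 10^(86/10) = 3.981e+08; subtracting the fixed part leaves 1.602e+08 for the milling machine, i.e. 82.05 dB(A).
Required insertion loss = 88 − 82.05 = 5.95 dB.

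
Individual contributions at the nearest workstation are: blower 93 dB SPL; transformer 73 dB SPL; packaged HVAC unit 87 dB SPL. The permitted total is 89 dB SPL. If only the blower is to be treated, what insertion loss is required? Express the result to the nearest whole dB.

The untreated sources together contribute 10^(73/10) + 10^(87/10) = 5.211e+08, i.e. 87.17 dB SPL.
The limit corresponds to 10^(89/10) = 7.943e+08; subtracting the fixed part leaves 2.732e+08 for the blower, i.e. 84.36 dB SPL.
So the blower must be reduced from 93 to 84.36 dB SPL: IL = 8.64 dB.

9 dB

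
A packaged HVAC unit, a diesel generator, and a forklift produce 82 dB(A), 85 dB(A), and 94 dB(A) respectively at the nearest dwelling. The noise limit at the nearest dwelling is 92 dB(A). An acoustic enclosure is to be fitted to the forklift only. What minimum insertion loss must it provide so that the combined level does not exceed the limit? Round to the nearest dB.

Everything except the forklift sums to 10^(82/10) + 10^(85/10) = 4.747e+08 in linear terms, 86.76 dB(A).
The limit corresponds to 10^(92/10) = 1.585e+09; subtracting the fixed part leaves 1.110e+09 for the forklift, i.e. 90.45 dB(A).
Required insertion loss = 94 − 90.45 = 3.55 dB.

4 dB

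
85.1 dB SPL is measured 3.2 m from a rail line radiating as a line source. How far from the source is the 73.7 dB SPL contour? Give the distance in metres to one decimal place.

The 11.4 dB drop corresponds to a distance ratio of 10^(11.4/10) for a line source.
r₂ = 3.2·10^((85.1−73.7)/10) = 3.2·10^(11.4/10) = 44.17 m.

44.2 m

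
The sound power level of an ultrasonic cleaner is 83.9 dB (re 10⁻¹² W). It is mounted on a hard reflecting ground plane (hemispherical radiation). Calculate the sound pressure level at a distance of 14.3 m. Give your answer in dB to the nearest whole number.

53 dB

L_p = L_w − 10·log₁₀(2π·r²) with r = 14.3 m.
2π·r² = 1285 m², 10·log₁₀ of that is 31.089 dB.
L_p = 83.9 − 31.089 = 52.81 dB.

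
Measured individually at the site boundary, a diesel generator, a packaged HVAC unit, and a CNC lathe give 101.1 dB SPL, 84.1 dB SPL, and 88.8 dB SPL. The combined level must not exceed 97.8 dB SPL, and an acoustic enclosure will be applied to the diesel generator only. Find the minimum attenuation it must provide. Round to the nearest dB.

4 dB

Fixed contribution from the other sources: Σ 10^(L/10) = 10^(84.1/10) + 10^(88.8/10) = 1.016e+09 (90.07 dB SPL).
The limit corresponds to 10^(97.8/10) = 6.026e+09; subtracting the fixed part leaves 5.010e+09 for the diesel generator, i.e. 97.00 dB SPL.
So the diesel generator must be reduced from 101.1 to 97.00 dB SPL: IL = 4.10 dB.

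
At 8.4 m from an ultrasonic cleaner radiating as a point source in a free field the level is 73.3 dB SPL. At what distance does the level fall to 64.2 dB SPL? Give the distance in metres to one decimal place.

Point-source spreading drops the level by 20·log₁₀(r₂/r₁); inverting, r₂/r₁ = 10^(ΔL/20).
r₂ = 8.4·10^((73.3−64.2)/20) = 8.4·10^(9.1/20) = 23.95 m.

23.9 m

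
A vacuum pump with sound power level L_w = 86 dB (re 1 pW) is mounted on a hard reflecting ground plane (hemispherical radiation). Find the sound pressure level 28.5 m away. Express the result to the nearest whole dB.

49 dB

The power spreads over a hemisphere of area 2π·r², so L_p = L_w − 10·log₁₀(2π·r²).
2π·r² = 5104 m², 10·log₁₀ of that is 37.079 dB.
L_p = 86 − 37.079 = 48.92 dB.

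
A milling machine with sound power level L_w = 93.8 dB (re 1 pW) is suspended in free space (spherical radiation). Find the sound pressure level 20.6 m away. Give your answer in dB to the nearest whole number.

Free-field spherical radiation: L_p = L_w − 10·log₁₀(4π·r²), r = 20.6 m.
4π·r² = 5333 m², 10·log₁₀ of that is 37.269 dB.
L_p = 93.8 − 37.269 = 56.53 dB.

57 dB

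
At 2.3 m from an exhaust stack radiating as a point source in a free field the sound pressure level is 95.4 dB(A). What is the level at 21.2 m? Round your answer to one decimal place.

For a point source, L₂ = L₁ − 20·log₁₀(r₂/r₁).
L₂ = 95.4 − 20·log₁₀(21.2/2.3) = 95.4 − 19.292 = 76.11 dB(A).

76.1 dB(A)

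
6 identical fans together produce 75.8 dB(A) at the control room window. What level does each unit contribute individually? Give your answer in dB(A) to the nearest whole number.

68 dB(A)

6 equal contributions raise the level by 10·log₁₀ 6 = 7.782 dB, so each unit alone gives 75.8 − 7.782.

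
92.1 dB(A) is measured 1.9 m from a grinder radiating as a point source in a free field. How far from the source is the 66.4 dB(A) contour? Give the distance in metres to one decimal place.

Point-source spreading drops the level by 20·log₁₀(r₂/r₁); inverting, r₂/r₁ = 10^(ΔL/20).
r₂ = 1.9·10^((92.1−66.4)/20) = 1.9·10^(25.7/20) = 36.62 m.

36.6 m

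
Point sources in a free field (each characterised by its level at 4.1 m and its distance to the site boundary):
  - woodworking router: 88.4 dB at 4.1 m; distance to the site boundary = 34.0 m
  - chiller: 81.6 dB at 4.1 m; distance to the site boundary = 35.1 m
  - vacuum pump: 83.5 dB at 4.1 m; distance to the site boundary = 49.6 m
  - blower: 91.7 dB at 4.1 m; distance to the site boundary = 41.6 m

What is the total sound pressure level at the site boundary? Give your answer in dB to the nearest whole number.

74 dB

First find each source's level at the receiver (point-source: −20·log₁₀(r/r_ref)), then combine on an intensity basis.
woodworking router: 88.4 − 20·log₁₀(34.0/4.1) = 88.4 − 18.37 = 70.03 dB.
chiller: 81.6 − 20·log₁₀(35.1/4.1) = 81.6 − 18.65 = 62.95 dB.
vacuum pump: 83.5 − 20·log₁₀(49.6/4.1) = 83.5 − 21.65 = 61.85 dB.
blower: 91.7 − 20·log₁₀(41.6/4.1) = 91.7 − 20.13 = 71.57 dB.
Σ 10^(L/10) = 2.793e+07 → L_total = 10·log₁₀(2.793e+07) = 74.46 dB.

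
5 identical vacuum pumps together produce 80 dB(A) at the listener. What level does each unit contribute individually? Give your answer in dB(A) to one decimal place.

5 equal contributions raise the level by 10·log₁₀ 5 = 6.990 dB, so each unit alone gives 80 − 6.990.

73.0 dB(A)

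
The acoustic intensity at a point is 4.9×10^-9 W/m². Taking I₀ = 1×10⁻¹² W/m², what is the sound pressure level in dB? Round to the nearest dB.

37 dB

Dividing by I₀ shifts the exponent by 12: I/I₀ = 4.9×10^3.
L = 10·(0.6902 + 3) = 36.90 dB.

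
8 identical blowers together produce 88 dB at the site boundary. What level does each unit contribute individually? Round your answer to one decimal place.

For N identical incoherent sources L_total = L₁ + 10·log₁₀ N, so L₁ = 88 − 10·log₁₀(8) = 88 − 9.031.

79.0 dB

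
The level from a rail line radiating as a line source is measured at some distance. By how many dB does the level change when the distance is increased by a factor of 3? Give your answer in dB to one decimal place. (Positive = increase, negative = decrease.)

A line source loses 3 dB per doubling of distance; generally ΔL = −10·log₁₀(r₂/r₁).
ΔL = −10·log₁₀(3) = -4.77 dB.

-4.8 dB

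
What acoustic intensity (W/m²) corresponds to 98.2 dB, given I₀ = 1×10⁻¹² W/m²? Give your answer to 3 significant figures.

I/I₀ = 10^(98.2/10) = 6.607e+09, so I = 6.607e+09 × 10⁻¹² W/m².

0.00661 W/m²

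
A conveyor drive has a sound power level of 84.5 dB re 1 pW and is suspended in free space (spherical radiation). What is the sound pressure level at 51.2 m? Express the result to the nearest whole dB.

39 dB

The power spreads over a sphere of area 4π·r², so L_p = L_w − 10·log₁₀(4π·r²).
4π·r² = 3.294e+04 m², 10·log₁₀ of that is 45.177 dB.
L_p = 84.5 − 45.177 = 39.32 dB.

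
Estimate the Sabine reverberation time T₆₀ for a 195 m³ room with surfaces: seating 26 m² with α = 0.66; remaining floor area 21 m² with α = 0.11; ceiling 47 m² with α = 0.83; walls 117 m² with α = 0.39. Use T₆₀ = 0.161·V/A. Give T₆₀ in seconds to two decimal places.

A = Σ Sᵢαᵢ = 26·0.66 + 21·0.11 + 47·0.83 + 117·0.39 = 104.11 m².
T₆₀ = 0.161 × 195 / 104.11 = 0.302 s.

0.30 s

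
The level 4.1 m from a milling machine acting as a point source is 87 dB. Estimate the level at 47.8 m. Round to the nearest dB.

Spherical spreading from a point source gives a 20·log₁₀(r₂/r₁) drop.
L₂ = 87 − 20·log₁₀(47.8/4.1) = 87 − 21.333 = 65.67 dB.

66 dB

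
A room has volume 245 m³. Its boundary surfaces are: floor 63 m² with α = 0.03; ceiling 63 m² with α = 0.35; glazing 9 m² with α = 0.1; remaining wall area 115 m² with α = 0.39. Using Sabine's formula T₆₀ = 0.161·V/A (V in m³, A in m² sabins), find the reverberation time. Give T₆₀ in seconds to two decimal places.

A = Σ Sᵢαᵢ = 63·0.03 + 63·0.35 + 9·0.1 + 115·0.39 = 69.69 m².
T₆₀ = 0.161 × 245 / 69.69 = 0.566 s.

0.57 s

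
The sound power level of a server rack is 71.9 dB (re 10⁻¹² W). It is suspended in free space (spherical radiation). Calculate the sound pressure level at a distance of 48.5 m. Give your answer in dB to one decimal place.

27.2 dB

The power spreads over a sphere of area 4π·r², so L_p = L_w − 10·log₁₀(4π·r²).
4π·r² = 2.956e+04 m², 10·log₁₀ of that is 44.707 dB.
L_p = 71.9 − 44.707 = 27.19 dB.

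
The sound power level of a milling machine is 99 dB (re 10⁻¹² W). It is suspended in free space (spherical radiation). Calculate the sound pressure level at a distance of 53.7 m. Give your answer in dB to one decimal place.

53.4 dB

Free-field spherical radiation: L_p = L_w − 10·log₁₀(4π·r²), r = 53.7 m.
4π·r² = 3.624e+04 m², 10·log₁₀ of that is 45.592 dB.
L_p = 99 − 45.592 = 53.41 dB.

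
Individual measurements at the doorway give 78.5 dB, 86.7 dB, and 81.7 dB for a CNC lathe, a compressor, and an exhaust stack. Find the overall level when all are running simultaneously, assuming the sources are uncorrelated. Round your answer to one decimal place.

88.4 dB

Incoherent sources combine by intensity addition: L_total = 10·log₁₀(Σ 10^(L_i/10)).
Σ 10^(L/10) = 10^(78.5/10) + 10^(86.7/10) + 10^(81.7/10) = 6.864e+08.
L_total = 10·log₁₀(6.864e+08) = 88.37 dB.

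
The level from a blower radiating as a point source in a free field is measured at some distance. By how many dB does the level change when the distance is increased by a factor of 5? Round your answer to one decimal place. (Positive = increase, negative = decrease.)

-14.0 dB

With spherical spreading the level changes by −20·log₁₀(r₂/r₁).
ΔL = −20·log₁₀(5) = -13.98 dB.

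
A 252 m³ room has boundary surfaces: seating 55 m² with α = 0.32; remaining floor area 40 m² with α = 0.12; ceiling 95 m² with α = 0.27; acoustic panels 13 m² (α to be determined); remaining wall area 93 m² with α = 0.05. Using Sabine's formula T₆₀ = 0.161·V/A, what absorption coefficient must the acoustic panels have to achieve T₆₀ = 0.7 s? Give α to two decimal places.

0.40

A = 0.161·V/T₆₀ = 0.161·252/0.7 = 57.96 m² sabins.
Absorption from the other surfaces = 55·0.32 + 40·0.12 + 95·0.27 + 93·0.05 = 52.70 m², so the acoustic panels must supply 5.26 m² over 13 m².
α = 5.26/13 = 0.405.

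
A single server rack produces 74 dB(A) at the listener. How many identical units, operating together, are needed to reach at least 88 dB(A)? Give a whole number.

Need L₁ + 10·log₁₀ N ≥ 88, i.e. log₁₀ N ≥ 1.40.
N ≥ 10^(14.0/10) = 25.119, so N = 26.

26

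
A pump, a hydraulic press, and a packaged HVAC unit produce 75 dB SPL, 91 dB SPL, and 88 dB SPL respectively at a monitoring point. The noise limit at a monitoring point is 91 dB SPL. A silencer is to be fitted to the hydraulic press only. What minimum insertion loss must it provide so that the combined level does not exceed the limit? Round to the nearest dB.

Fixed contribution from the other sources: Σ 10^(L/10) = 10^(75/10) + 10^(88/10) = 6.626e+08 (88.21 dB SPL).
The limit corresponds to 10^(91/10) = 1.259e+09; subtracting the fixed part leaves 5.963e+08 for the hydraulic press, i.e. 87.75 dB SPL.
Required insertion loss = 91 − 87.75 = 3.25 dB.

3 dB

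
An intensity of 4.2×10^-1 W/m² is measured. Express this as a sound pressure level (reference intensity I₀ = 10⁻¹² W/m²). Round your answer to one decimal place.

Dividing by I₀ shifts the exponent by 12: I/I₀ = 4.2×10^11.
L = 10·(0.6232 + 11) = 116.23 dB.

116.2 dB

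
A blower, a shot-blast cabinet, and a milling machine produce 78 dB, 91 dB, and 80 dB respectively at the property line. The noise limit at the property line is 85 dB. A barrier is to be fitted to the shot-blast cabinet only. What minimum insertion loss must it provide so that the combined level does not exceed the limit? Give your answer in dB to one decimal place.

Fixed contribution from the other sources: Σ 10^(L/10) = 10^(78/10) + 10^(80/10) = 1.631e+08 (82.12 dB).
The limit corresponds to 10^(85/10) = 3.162e+08; subtracting the fixed part leaves 1.531e+08 for the shot-blast cabinet, i.e. 81.85 dB.
So the shot-blast cabinet must be reduced from 91 to 81.85 dB: IL = 9.15 dB.

9.1 dB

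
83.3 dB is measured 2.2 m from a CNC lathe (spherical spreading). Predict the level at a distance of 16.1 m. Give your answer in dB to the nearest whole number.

66 dB

Point-source attenuation: ΔL = 20·log₁₀(r₂/r₁) = 20·log₁₀(16.1/2.2) = 17.288 dB.
L₂ = 83.3 − 20·log₁₀(16.1/2.2) = 83.3 − 17.288 = 66.01 dB.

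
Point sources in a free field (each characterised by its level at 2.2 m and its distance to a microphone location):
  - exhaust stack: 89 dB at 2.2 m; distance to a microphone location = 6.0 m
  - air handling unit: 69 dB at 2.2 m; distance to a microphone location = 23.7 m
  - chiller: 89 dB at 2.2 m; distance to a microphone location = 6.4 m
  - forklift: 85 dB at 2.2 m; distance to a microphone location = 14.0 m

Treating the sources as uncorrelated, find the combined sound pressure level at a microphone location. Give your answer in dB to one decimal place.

83.2 dB

Propagate each source to the receiver with L = L_ref − 20·log₁₀(r/r_ref), then add intensities.
exhaust stack: 89 − 20·log₁₀(6.0/2.2) = 89 − 8.71 = 80.29 dB.
air handling unit: 69 − 20·log₁₀(23.7/2.2) = 69 − 20.65 = 48.35 dB.
chiller: 89 − 20·log₁₀(6.4/2.2) = 89 − 9.28 = 79.72 dB.
forklift: 85 − 20·log₁₀(14.0/2.2) = 85 − 16.07 = 68.93 dB.
Σ 10^(L/10) = 2.085e+08 → L_total = 10·log₁₀(2.085e+08) = 83.19 dB.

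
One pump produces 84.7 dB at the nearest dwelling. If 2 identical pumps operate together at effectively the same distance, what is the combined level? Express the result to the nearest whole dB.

N identical incoherent sources raise the level by 10·log₁₀ N.
L_total = 84.7 + 10·log₁₀(2) = 84.7 + 3.010 = 87.71 dB.

88 dB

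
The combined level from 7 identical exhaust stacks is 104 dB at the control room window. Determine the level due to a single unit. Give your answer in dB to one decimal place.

For N identical incoherent sources L_total = L₁ + 10·log₁₀ N, so L₁ = 104 − 10·log₁₀(7) = 104 − 8.451.

95.5 dB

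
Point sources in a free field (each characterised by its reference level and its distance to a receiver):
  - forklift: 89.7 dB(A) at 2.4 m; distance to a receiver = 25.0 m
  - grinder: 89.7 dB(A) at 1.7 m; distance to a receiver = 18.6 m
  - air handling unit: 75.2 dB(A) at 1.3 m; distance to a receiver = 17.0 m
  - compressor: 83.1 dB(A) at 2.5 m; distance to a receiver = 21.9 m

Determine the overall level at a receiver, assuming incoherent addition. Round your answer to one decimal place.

72.8 dB(A)

Apply inverse-square spreading to bring every level to the receiver, then sum 10^(L/10).
forklift: 89.7 − 20·log₁₀(25.0/2.4) = 89.7 − 20.35 = 69.35 dB(A).
grinder: 89.7 − 20·log₁₀(18.6/1.7) = 89.7 − 20.78 = 68.92 dB(A).
air handling unit: 75.2 − 20·log₁₀(17.0/1.3) = 75.2 − 22.33 = 52.87 dB(A).
compressor: 83.1 − 20·log₁₀(21.9/2.5) = 83.1 − 18.85 = 64.25 dB(A).
Σ 10^(L/10) = 1.925e+07 → L_total = 10·log₁₀(1.925e+07) = 72.84 dB(A).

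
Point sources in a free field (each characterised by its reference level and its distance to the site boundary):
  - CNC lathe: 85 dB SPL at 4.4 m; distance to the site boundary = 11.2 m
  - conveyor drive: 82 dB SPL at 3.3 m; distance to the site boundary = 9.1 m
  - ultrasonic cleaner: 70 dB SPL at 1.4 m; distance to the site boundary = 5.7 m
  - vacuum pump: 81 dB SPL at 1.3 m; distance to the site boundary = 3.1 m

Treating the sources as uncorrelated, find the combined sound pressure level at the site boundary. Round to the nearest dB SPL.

80 dB SPL

First find each source's level at the receiver (point-source: −20·log₁₀(r/r_ref)), then combine on an intensity basis.
CNC lathe: 85 − 20·log₁₀(11.2/4.4) = 85 − 8.12 = 76.88 dB SPL.
conveyor drive: 82 − 20·log₁₀(9.1/3.3) = 82 − 8.81 = 73.19 dB SPL.
ultrasonic cleaner: 70 − 20·log₁₀(5.7/1.4) = 70 − 12.19 = 57.81 dB SPL.
vacuum pump: 81 − 20·log₁₀(3.1/1.3) = 81 − 7.55 = 73.45 dB SPL.
Σ 10^(L/10) = 9.239e+07 → L_total = 10·log₁₀(9.239e+07) = 79.66 dB SPL.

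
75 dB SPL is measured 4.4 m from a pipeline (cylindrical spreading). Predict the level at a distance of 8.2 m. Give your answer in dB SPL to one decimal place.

72.3 dB SPL

For a line source, L₂ = L₁ − 10·log₁₀(r₂/r₁).
L₂ = 75 − 10·log₁₀(8.2/4.4) = 75 − 2.704 = 72.30 dB SPL.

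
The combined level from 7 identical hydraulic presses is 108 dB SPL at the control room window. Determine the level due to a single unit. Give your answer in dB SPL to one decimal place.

7 equal contributions raise the level by 10·log₁₀ 7 = 8.451 dB, so each unit alone gives 108 − 8.451.

99.5 dB SPL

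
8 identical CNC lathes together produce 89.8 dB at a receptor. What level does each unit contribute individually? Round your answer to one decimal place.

Dividing the total intensity by 8 lowers the level by 10·log₁₀ 8 = 9.031 dB: L₁ = 89.8 − 9.031.

80.8 dB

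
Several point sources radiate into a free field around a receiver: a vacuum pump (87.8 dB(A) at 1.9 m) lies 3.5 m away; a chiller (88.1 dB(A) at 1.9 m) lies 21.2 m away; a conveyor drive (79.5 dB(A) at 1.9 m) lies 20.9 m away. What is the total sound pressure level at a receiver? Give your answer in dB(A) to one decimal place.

Apply inverse-square spreading to bring every level to the receiver, then sum 10^(L/10).
vacuum pump: 87.8 − 20·log₁₀(3.5/1.9) = 87.8 − 5.31 = 82.49 dB(A).
chiller: 88.1 − 20·log₁₀(21.2/1.9) = 88.1 − 20.95 = 67.15 dB(A).
conveyor drive: 79.5 − 20·log₁₀(20.9/1.9) = 79.5 − 20.83 = 58.67 dB(A).
Σ 10^(L/10) = 1.835e+08 → L_total = 10·log₁₀(1.835e+08) = 82.64 dB(A).

82.6 dB(A)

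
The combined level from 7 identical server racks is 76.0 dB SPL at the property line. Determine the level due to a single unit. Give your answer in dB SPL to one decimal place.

For N identical incoherent sources L_total = L₁ + 10·log₁₀ N, so L₁ = 76.0 − 10·log₁₀(7) = 76.0 − 8.451.

67.5 dB SPL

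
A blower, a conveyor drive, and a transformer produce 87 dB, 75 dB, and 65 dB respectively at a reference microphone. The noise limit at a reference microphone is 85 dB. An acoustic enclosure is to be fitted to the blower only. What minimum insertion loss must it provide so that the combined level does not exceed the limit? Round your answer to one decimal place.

Everything except the blower sums to 10^(75/10) + 10^(65/10) = 3.479e+07 in linear terms, 75.41 dB.
To meet 85 dB overall, the treated blower may contribute at most 10^(85/10) − 3.479e+07 = 2.814e+08, i.e. 84.49 dB.
So the blower must be reduced from 87 to 84.49 dB: IL = 2.51 dB.

2.5 dB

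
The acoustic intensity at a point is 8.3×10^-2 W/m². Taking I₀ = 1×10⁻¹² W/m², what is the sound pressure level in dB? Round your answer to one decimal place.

109.2 dB

L = 10·log₁₀(I/I₀) = 10·log₁₀(8.3×10^-2/10⁻¹²) = 10·log₁₀(8.3×10^10).
L = 10·(0.9191 + 10) = 109.19 dB.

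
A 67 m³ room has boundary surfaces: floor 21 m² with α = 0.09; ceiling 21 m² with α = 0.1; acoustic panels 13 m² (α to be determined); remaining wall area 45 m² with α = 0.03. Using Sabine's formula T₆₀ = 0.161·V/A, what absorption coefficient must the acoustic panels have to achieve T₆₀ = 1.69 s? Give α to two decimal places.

A = 0.161·V/T₆₀ = 0.161·67/1.69 = 6.38 m² sabins.
Absorption from the other surfaces = 21·0.09 + 21·0.1 + 45·0.03 = 5.34 m², so the acoustic panels must supply 1.04 m² over 13 m².
α = 1.04/13 = 0.080.

0.08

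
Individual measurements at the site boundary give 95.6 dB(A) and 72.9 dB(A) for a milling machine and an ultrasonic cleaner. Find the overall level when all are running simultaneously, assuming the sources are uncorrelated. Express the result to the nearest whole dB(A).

For uncorrelated sources the intensities add, so convert each level to linear form, sum, and take 10·log₁₀ of the total.
Σ 10^(L/10) = 10^(95.6/10) + 10^(72.9/10) = 3.650e+09.
L_total = 10·log₁₀(3.650e+09) = 95.62 dB(A).

96 dB(A)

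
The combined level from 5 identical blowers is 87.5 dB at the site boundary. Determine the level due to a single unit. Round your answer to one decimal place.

80.5 dB

For N identical incoherent sources L_total = L₁ + 10·log₁₀ N, so L₁ = 87.5 − 10·log₁₀(5) = 87.5 − 6.990.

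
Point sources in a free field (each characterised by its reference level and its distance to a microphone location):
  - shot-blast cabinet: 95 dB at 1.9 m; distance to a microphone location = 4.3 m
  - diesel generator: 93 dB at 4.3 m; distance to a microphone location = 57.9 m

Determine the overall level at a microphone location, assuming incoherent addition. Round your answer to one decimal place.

First find each source's level at the receiver (point-source: −20·log₁₀(r/r_ref)), then combine on an intensity basis.
shot-blast cabinet: 95 − 20·log₁₀(4.3/1.9) = 95 − 7.09 = 87.91 dB.
diesel generator: 93 − 20·log₁₀(57.9/4.3) = 93 − 22.58 = 70.42 dB.
Σ 10^(L/10) = 6.284e+08 → L_total = 10·log₁₀(6.284e+08) = 87.98 dB.

88.0 dB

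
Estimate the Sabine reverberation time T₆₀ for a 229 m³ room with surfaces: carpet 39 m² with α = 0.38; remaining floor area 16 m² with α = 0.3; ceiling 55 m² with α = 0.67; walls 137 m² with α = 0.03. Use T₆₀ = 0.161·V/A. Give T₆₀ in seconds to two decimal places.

Summing Sᵢαᵢ: 39·0.38 + 16·0.3 + 55·0.67 + 137·0.03 = 60.58 m².
T₆₀ = 0.161·V/A = 0.161·229/60.58 = 0.609 s.

0.61 s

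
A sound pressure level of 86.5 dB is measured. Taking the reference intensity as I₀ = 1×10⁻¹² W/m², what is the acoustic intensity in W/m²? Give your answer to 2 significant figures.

0.00045 W/m²

I = I₀·10^(L/10) = 10⁻¹² × 10^(86.5/10) = 10^(-3.350).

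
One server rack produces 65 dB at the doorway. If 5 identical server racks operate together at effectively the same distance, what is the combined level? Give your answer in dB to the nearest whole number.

L_total = L₁ + 10·log₁₀ N for N identical incoherent sources.
L_total = 65 + 10·log₁₀(5) = 65 + 6.990 = 71.99 dB.

72 dB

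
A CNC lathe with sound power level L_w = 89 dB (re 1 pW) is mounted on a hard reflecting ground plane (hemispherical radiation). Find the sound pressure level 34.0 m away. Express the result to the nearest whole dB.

50 dB

L_p = L_w − 10·log₁₀(2π·r²) with r = 34.0 m.
2π·r² = 7263 m², 10·log₁₀ of that is 38.611 dB.
L_p = 89 − 38.611 = 50.39 dB.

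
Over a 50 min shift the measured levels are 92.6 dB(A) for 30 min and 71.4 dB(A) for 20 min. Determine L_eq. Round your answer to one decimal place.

90.4 dB(A)

L_eq = 10·log₁₀[(1/T)·Σ tᵢ·10^(Lᵢ/10)] with T = 50 min.
Σ tᵢ·10^(Lᵢ/10) = 30·10^(92.6/10) + 20·10^(71.4/10) = 5.487e+10.
L_eq = 10·log₁₀(5.487e+10/50) = 90.40 dB(A).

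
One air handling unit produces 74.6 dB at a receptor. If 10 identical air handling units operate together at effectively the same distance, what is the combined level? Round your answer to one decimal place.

L_total = L₁ + 10·log₁₀ N for N identical incoherent sources.
L_total = 74.6 + 10·log₁₀(10) = 74.6 + 10.000 = 84.60 dB.

84.6 dB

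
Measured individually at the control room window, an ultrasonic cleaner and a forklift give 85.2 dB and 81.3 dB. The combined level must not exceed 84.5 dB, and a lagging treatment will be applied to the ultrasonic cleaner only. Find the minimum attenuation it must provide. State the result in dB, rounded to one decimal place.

Everything except the ultrasonic cleaner sums to 10^(81.3/10) = 1.349e+08 in linear terms, 81.30 dB.
To meet 84.5 dB overall, the treated ultrasonic cleaner may contribute at most 10^(84.5/10) − 1.349e+08 = 1.469e+08, i.e. 81.67 dB.
So the ultrasonic cleaner must be reduced from 85.2 to 81.67 dB: IL = 3.53 dB.

3.5 dB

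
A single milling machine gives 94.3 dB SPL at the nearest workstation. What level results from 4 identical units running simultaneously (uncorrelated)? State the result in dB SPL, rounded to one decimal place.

N identical incoherent sources raise the level by 10·log₁₀ N.
L_total = 94.3 + 10·log₁₀(4) = 94.3 + 6.021 = 100.32 dB SPL.

100.3 dB SPL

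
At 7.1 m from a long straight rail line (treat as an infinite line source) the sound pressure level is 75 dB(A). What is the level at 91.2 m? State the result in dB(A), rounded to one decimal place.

Line-source attenuation: ΔL = 10·log₁₀(r₂/r₁) = 10·log₁₀(91.2/7.1) = 11.087 dB.
L₂ = 75 − 10·log₁₀(91.2/7.1) = 75 − 11.087 = 63.91 dB(A).

63.9 dB(A)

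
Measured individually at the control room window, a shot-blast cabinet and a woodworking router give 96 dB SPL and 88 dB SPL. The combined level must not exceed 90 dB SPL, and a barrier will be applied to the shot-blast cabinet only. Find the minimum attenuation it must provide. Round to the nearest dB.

Everything except the shot-blast cabinet sums to 10^(88/10) = 6.310e+08 in linear terms, 88.00 dB SPL.
To meet 90 dB SPL overall, the treated shot-blast cabinet may contribute at most 10^(90/10) − 6.310e+08 = 3.690e+08, i.e. 85.67 dB SPL.
Required insertion loss = 96 − 85.67 = 10.33 dB.

10 dB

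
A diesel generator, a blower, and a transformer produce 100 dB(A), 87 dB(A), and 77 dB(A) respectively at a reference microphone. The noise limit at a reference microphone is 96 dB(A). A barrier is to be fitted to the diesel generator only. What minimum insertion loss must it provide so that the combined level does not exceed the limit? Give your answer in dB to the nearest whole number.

5 dB

The untreated sources together contribute 10^(87/10) + 10^(77/10) = 5.513e+08, i.e. 87.41 dB(A).
The limit corresponds to 10^(96/10) = 3.981e+09; subtracting the fixed part leaves 3.430e+09 for the diesel generator, i.e. 95.35 dB(A).
Required insertion loss = 100 − 95.35 = 4.65 dB.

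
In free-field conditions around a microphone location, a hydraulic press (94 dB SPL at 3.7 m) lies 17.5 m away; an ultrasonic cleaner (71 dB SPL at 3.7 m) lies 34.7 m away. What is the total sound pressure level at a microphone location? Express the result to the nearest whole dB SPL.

81 dB SPL

Apply inverse-square spreading to bring every level to the receiver, then sum 10^(L/10).
hydraulic press: 94 − 20·log₁₀(17.5/3.7) = 94 − 13.50 = 80.50 dB SPL.
ultrasonic cleaner: 71 − 20·log₁₀(34.7/3.7) = 71 − 19.44 = 51.56 dB SPL.
Σ 10^(L/10) = 1.124e+08 → L_total = 10·log₁₀(1.124e+08) = 80.51 dB SPL.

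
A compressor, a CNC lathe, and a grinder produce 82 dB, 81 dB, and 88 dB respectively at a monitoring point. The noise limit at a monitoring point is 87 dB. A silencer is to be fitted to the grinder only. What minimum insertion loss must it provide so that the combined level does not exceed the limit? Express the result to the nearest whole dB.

Everything except the grinder sums to 10^(82/10) + 10^(81/10) = 2.844e+08 in linear terms, 84.54 dB.
The limit corresponds to 10^(87/10) = 5.012e+08; subtracting the fixed part leaves 2.168e+08 for the grinder, i.e. 83.36 dB.
Required insertion loss = 88 − 83.36 = 4.64 dB.

5 dB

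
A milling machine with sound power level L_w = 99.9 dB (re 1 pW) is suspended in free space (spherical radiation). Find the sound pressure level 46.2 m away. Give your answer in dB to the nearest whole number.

Free-field spherical radiation: L_p = L_w − 10·log₁₀(4π·r²), r = 46.2 m.
4π·r² = 2.682e+04 m², 10·log₁₀ of that is 44.285 dB.
L_p = 99.9 − 44.285 = 55.62 dB.

56 dB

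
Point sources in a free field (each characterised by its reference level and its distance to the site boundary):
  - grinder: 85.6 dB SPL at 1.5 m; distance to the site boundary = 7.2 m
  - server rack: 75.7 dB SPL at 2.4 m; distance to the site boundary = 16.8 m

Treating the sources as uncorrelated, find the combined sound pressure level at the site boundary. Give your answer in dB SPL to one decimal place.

72.2 dB SPL

First find each source's level at the receiver (point-source: −20·log₁₀(r/r_ref)), then combine on an intensity basis.
grinder: 85.6 − 20·log₁₀(7.2/1.5) = 85.6 − 13.62 = 71.98 dB SPL.
server rack: 75.7 − 20·log₁₀(16.8/2.4) = 75.7 − 16.90 = 58.80 dB SPL.
Σ 10^(L/10) = 1.652e+07 → L_total = 10·log₁₀(1.652e+07) = 72.18 dB SPL.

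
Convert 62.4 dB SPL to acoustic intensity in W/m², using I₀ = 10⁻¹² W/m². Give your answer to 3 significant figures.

1.74e-06 W/m²

I = I₀·10^(L/10) = 10⁻¹² × 10^(62.4/10) = 10^(-5.760).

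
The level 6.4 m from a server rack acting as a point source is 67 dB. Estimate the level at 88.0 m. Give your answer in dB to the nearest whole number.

Spherical spreading from a point source gives a 20·log₁₀(r₂/r₁) drop.
L₂ = 67 − 20·log₁₀(88.0/6.4) = 67 − 22.766 = 44.23 dB.

44 dB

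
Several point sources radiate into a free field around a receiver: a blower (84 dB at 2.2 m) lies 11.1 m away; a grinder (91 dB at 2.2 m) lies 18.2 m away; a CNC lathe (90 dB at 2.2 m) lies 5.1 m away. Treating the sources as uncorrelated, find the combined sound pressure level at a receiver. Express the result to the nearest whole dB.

Propagate each source to the receiver with L = L_ref − 20·log₁₀(r/r_ref), then add intensities.
blower: 84 − 20·log₁₀(11.1/2.2) = 84 − 14.06 = 69.94 dB.
grinder: 91 − 20·log₁₀(18.2/2.2) = 91 − 18.35 = 72.65 dB.
CNC lathe: 90 − 20·log₁₀(5.1/2.2) = 90 − 7.30 = 82.70 dB.
Σ 10^(L/10) = 2.143e+08 → L_total = 10·log₁₀(2.143e+08) = 83.31 dB.

83 dB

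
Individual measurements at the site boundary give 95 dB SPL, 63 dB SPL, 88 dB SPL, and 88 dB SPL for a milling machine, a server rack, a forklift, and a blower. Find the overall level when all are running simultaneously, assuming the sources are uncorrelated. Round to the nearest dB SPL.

Incoherent sources combine by intensity addition: L_total = 10·log₁₀(Σ 10^(L_i/10)).
Σ 10^(L/10) = 10^(95/10) + 10^(63/10) + 10^(88/10) + 10^(88/10) = 4.426e+09.
L_total = 10·log₁₀(4.426e+09) = 96.46 dB SPL.

96 dB SPL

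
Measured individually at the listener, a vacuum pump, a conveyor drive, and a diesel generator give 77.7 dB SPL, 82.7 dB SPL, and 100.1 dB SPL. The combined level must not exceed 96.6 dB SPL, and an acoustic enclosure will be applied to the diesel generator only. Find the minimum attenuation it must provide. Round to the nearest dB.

Everything except the diesel generator sums to 10^(77.7/10) + 10^(82.7/10) = 2.451e+08 in linear terms, 83.89 dB SPL.
The limit corresponds to 10^(96.6/10) = 4.571e+09; subtracting the fixed part leaves 4.326e+09 for the diesel generator, i.e. 96.36 dB SPL.
Required insertion loss = 100.1 − 96.36 = 3.74 dB.

4 dB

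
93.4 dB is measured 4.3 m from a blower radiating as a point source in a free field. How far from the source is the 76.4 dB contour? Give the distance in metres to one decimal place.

The 17.0 dB drop corresponds to a distance ratio of 10^(17.0/20) for a point source.
r₂ = 4.3·10^((93.4−76.4)/20) = 4.3·10^(17.0/20) = 30.44 m.

30.4 m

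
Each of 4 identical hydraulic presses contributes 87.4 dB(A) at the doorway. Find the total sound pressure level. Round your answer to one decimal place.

93.4 dB(A)

N identical incoherent sources raise the level by 10·log₁₀ N.
L_total = 87.4 + 10·log₁₀(4) = 87.4 + 6.021 = 93.42 dB(A).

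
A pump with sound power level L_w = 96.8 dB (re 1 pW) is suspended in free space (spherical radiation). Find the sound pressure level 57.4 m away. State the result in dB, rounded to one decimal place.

L_p = L_w − 10·log₁₀(4π·r²) with r = 57.4 m.
4π·r² = 4.14e+04 m², 10·log₁₀ of that is 46.170 dB.
L_p = 96.8 − 46.170 = 50.63 dB.

50.6 dB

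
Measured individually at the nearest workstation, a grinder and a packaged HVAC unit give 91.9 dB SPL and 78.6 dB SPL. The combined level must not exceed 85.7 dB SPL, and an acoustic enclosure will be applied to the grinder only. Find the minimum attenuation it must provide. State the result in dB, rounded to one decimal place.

7.1 dB

Fixed contribution from the other source: Σ 10^(L/10) = 10^(78.6/10) = 7.244e+07 (78.60 dB SPL).
The limit corresponds to 10^(85.7/10) = 3.715e+08; subtracting the fixed part leaves 2.991e+08 for the grinder, i.e. 84.76 dB SPL.
So the grinder must be reduced from 91.9 to 84.76 dB SPL: IL = 7.14 dB.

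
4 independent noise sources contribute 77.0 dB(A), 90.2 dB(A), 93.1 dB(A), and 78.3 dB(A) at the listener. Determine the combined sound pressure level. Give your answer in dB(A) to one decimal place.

95.1 dB(A)

For uncorrelated sources the intensities add, so convert each level to linear form, sum, and take 10·log₁₀ of the total.
Σ 10^(L/10) = 10^(77.0/10) + 10^(90.2/10) + 10^(93.1/10) + 10^(78.3/10) = 3.207e+09.
L_total = 10·log₁₀(3.207e+09) = 95.06 dB(A).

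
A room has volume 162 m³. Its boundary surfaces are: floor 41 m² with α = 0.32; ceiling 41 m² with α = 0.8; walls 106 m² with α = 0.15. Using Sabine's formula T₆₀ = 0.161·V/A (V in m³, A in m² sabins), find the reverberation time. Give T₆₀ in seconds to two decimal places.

Summing Sᵢαᵢ: 41·0.32 + 41·0.8 + 106·0.15 = 61.82 m².
T₆₀ = 0.161·V/A = 0.161·162/61.82 = 0.422 s.

0.42 s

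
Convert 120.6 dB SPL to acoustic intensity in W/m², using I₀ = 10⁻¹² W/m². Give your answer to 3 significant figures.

1.15 W/m²

I/I₀ = 10^(120.6/10) = 1.148e+12, so I = 1.148e+12 × 10⁻¹² W/m².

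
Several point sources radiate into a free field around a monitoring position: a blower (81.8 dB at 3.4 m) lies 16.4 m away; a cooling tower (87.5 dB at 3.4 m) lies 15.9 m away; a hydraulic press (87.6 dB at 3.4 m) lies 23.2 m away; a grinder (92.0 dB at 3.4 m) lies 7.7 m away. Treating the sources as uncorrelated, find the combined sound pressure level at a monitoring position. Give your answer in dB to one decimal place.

Propagate each source to the receiver with L = L_ref − 20·log₁₀(r/r_ref), then add intensities.
blower: 81.8 − 20·log₁₀(16.4/3.4) = 81.8 − 13.67 = 68.13 dB.
cooling tower: 87.5 − 20·log₁₀(15.9/3.4) = 87.5 − 13.40 = 74.10 dB.
hydraulic press: 87.6 − 20·log₁₀(23.2/3.4) = 87.6 − 16.68 = 70.92 dB.
grinder: 92.0 − 20·log₁₀(7.7/3.4) = 92.0 − 7.10 = 84.90 dB.
Σ 10^(L/10) = 3.536e+08 → L_total = 10·log₁₀(3.536e+08) = 85.49 dB.

85.5 dB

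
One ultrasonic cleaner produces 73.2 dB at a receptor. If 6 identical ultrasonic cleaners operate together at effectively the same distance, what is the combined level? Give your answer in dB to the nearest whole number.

81 dB

With 6 equal, uncorrelated contributions the intensity is 6× that of one unit, giving a rise of 10·log₁₀ 6.
L_total = 73.2 + 10·log₁₀(6) = 73.2 + 7.782 = 80.98 dB.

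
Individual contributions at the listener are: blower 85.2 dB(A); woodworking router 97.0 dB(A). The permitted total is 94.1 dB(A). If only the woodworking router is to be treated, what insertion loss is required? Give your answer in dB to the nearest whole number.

Everything except the woodworking router sums to 10^(85.2/10) = 3.311e+08 in linear terms, 85.20 dB(A).
To meet 94.1 dB(A) overall, the treated woodworking router may contribute at most 10^(94.1/10) − 3.311e+08 = 2.239e+09, i.e. 93.50 dB(A).
Required insertion loss = 97.0 − 93.50 = 3.50 dB.

3 dB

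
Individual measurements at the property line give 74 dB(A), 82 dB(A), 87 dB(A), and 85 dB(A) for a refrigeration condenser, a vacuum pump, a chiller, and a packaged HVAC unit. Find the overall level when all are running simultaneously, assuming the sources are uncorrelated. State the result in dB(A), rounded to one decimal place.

90.0 dB(A)

For uncorrelated sources the intensities add, so convert each level to linear form, sum, and take 10·log₁₀ of the total.
Σ 10^(L/10) = 10^(74/10) + 10^(82/10) + 10^(87/10) + 10^(85/10) = 1.001e+09.
L_total = 10·log₁₀(1.001e+09) = 90.00 dB(A).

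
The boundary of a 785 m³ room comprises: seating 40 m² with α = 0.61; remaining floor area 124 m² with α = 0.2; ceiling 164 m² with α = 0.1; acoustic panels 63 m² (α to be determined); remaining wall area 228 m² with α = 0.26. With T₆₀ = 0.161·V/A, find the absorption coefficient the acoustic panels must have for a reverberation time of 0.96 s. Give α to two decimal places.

0.11

Required total absorption A = 0.161·785/0.96 = 131.65 m².
Absorption from the other surfaces = 40·0.61 + 124·0.2 + 164·0.1 + 228·0.26 = 124.88 m², so the acoustic panels must supply 6.77 m² over 63 m².
α = 6.77/63 = 0.107.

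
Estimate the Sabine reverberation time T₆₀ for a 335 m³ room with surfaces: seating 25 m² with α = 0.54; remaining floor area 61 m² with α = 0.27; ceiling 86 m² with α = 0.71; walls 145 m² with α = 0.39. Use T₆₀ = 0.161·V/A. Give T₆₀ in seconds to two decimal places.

Summing Sᵢαᵢ: 25·0.54 + 61·0.27 + 86·0.71 + 145·0.39 = 147.58 m².
T₆₀ = 0.161·V/A = 0.161·335/147.58 = 0.365 s.

0.37 s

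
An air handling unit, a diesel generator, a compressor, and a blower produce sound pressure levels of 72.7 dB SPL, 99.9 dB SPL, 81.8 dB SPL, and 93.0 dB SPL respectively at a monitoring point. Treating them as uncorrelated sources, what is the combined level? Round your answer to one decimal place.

For uncorrelated sources the intensities add, so convert each level to linear form, sum, and take 10·log₁₀ of the total.
Σ 10^(L/10) = 10^(72.7/10) + 10^(99.9/10) + 10^(81.8/10) + 10^(93.0/10) = 1.194e+10.
L_total = 10·log₁₀(1.194e+10) = 100.77 dB SPL.

100.8 dB SPL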